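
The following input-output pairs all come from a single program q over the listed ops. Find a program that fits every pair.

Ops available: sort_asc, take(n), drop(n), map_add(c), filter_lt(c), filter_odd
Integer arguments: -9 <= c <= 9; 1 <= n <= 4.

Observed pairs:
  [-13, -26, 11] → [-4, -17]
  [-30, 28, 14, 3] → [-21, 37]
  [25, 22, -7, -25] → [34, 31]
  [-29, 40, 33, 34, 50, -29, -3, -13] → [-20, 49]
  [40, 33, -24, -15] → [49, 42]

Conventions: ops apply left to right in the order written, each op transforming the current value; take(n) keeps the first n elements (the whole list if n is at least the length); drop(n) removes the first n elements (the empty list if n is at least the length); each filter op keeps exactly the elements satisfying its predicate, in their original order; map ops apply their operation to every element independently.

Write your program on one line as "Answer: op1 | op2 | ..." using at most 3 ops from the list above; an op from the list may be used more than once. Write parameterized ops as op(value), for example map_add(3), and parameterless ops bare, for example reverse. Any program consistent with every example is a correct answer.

take(2) | map_add(9)

Check, running the answer program on each example:
  [-13, -26, 11] -> [-13, -26] -> [-4, -17]
  [-30, 28, 14, 3] -> [-30, 28] -> [-21, 37]
  [25, 22, -7, -25] -> [25, 22] -> [34, 31]
  [-29, 40, 33, 34, 50, -29, -3, -13] -> [-29, 40] -> [-20, 49]
  [40, 33, -24, -15] -> [40, 33] -> [49, 42]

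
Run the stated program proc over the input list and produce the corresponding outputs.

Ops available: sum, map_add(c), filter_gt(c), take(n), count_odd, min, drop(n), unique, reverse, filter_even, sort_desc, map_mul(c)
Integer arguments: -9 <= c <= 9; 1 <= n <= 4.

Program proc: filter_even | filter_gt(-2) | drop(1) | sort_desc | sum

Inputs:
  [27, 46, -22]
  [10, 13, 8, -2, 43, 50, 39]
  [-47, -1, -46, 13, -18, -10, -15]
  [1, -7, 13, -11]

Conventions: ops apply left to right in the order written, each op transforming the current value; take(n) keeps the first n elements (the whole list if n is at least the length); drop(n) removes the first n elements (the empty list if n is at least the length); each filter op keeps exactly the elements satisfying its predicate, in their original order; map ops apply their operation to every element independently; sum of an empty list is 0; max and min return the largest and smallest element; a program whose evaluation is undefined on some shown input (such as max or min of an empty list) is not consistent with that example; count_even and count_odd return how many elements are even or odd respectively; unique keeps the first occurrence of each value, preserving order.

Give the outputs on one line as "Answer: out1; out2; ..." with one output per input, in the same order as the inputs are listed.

Execution, op by op:
  [27, 46, -22] -> [46, -22] -> [46] -> [] -> [] -> 0
  [10, 13, 8, -2, 43, 50, 39] -> [10, 8, -2, 50] -> [10, 8, 50] -> [8, 50] -> [50, 8] -> 58
  [-47, -1, -46, 13, -18, -10, -15] -> [-46, -18, -10] -> [] -> [] -> [] -> 0
  [1, -7, 13, -11] -> [] -> [] -> [] -> [] -> 0

0; 58; 0; 0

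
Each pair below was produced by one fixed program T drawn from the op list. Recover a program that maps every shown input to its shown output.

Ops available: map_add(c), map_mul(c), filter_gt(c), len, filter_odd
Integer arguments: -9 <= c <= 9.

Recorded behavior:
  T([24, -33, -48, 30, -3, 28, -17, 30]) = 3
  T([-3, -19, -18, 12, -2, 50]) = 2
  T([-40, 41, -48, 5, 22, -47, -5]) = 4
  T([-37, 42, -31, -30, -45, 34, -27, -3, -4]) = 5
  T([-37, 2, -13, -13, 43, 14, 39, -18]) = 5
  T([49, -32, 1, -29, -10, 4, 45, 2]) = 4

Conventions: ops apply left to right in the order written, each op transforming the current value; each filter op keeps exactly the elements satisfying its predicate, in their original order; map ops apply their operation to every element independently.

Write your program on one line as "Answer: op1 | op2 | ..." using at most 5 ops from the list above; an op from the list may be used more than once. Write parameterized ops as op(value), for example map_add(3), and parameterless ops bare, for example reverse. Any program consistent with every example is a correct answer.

map_mul(-1) | filter_odd | map_add(-3) | map_add(-1) | len

Check, running the answer program on each example:
  [24, -33, -48, 30, -3, 28, -17, 30] -> [-24, 33, 48, -30, 3, -28, 17, -30] -> [33, 3, 17] -> [30, 0, 14] -> [29, -1, 13] -> 3
  [-3, -19, -18, 12, -2, 50] -> [3, 19, 18, -12, 2, -50] -> [3, 19] -> [0, 16] -> [-1, 15] -> 2
  [-40, 41, -48, 5, 22, -47, -5] -> [40, -41, 48, -5, -22, 47, 5] -> [-41, -5, 47, 5] -> [-44, -8, 44, 2] -> [-45, -9, 43, 1] -> 4
  [-37, 42, -31, -30, -45, 34, -27, -3, -4] -> [37, -42, 31, 30, 45, -34, 27, 3, 4] -> [37, 31, 45, 27, 3] -> [34, 28, 42, 24, 0] -> [33, 27, 41, 23, -1] -> 5
  [-37, 2, -13, -13, 43, 14, 39, -18] -> [37, -2, 13, 13, -43, -14, -39, 18] -> [37, 13, 13, -43, -39] -> [34, 10, 10, -46, -42] -> [33, 9, 9, -47, -43] -> 5
  [49, -32, 1, -29, -10, 4, 45, 2] -> [-49, 32, -1, 29, 10, -4, -45, -2] -> [-49, -1, 29, -45] -> [-52, -4, 26, -48] -> [-53, -5, 25, -49] -> 4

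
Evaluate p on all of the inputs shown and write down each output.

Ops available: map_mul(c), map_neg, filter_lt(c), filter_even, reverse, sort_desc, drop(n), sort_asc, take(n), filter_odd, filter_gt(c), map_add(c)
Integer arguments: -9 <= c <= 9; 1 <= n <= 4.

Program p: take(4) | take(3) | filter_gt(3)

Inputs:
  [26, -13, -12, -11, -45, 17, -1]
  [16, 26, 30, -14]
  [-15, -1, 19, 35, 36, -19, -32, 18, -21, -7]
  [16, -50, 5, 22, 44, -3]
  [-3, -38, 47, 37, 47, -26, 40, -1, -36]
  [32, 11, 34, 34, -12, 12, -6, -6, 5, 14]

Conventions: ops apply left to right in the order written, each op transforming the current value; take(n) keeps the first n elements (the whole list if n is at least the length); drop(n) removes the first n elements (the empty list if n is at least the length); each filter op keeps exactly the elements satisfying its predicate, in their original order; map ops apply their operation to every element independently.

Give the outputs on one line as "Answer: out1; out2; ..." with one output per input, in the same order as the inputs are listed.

Execution, op by op:
  [26, -13, -12, -11, -45, 17, -1] -> [26, -13, -12, -11] -> [26, -13, -12] -> [26]
  [16, 26, 30, -14] -> [16, 26, 30, -14] -> [16, 26, 30] -> [16, 26, 30]
  [-15, -1, 19, 35, 36, -19, -32, 18, -21, -7] -> [-15, -1, 19, 35] -> [-15, -1, 19] -> [19]
  [16, -50, 5, 22, 44, -3] -> [16, -50, 5, 22] -> [16, -50, 5] -> [16, 5]
  [-3, -38, 47, 37, 47, -26, 40, -1, -36] -> [-3, -38, 47, 37] -> [-3, -38, 47] -> [47]
  [32, 11, 34, 34, -12, 12, -6, -6, 5, 14] -> [32, 11, 34, 34] -> [32, 11, 34] -> [32, 11, 34]

[26]; [16, 26, 30]; [19]; [16, 5]; [47]; [32, 11, 34]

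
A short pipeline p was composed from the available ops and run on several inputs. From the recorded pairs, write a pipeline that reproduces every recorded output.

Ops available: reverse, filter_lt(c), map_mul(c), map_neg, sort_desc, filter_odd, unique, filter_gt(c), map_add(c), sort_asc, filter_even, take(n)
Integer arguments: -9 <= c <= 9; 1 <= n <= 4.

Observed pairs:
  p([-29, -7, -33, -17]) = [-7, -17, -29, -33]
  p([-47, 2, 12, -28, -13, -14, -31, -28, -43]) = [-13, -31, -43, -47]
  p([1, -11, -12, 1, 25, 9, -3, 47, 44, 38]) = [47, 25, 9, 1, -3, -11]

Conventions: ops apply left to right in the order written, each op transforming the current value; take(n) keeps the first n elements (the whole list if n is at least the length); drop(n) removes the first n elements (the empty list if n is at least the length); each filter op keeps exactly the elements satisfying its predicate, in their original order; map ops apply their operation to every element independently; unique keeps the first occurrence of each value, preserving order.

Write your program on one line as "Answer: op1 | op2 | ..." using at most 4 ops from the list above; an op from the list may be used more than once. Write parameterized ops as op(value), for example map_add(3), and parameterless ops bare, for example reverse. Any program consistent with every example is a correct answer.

filter_odd | sort_desc | unique

Check, running the answer program on each example:
  [-29, -7, -33, -17] -> [-29, -7, -33, -17] -> [-7, -17, -29, -33] -> [-7, -17, -29, -33]
  [-47, 2, 12, -28, -13, -14, -31, -28, -43] -> [-47, -13, -31, -43] -> [-13, -31, -43, -47] -> [-13, -31, -43, -47]
  [1, -11, -12, 1, 25, 9, -3, 47, 44, 38] -> [1, -11, 1, 25, 9, -3, 47] -> [47, 25, 9, 1, 1, -3, -11] -> [47, 25, 9, 1, -3, -11]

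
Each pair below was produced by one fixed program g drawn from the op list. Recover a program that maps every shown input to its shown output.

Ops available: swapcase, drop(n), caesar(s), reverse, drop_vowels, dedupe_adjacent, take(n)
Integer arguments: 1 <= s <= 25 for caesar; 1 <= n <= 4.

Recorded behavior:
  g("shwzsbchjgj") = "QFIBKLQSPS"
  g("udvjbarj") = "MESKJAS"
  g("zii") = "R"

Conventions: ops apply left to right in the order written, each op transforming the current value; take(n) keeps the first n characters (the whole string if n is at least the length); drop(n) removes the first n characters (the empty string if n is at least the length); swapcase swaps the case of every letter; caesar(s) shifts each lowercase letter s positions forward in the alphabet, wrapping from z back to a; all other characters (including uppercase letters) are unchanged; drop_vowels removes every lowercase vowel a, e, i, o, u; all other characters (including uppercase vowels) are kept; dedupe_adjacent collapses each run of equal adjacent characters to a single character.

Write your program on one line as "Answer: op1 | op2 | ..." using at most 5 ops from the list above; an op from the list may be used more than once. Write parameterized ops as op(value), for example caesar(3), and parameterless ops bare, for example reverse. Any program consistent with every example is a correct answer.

drop(1) | dedupe_adjacent | caesar(9) | swapcase

Check, running the answer program on each example:
  "shwzsbchjgj" -> "hwzsbchjgj" -> "hwzsbchjgj" -> "qfibklqsps" -> "QFIBKLQSPS"
  "udvjbarj" -> "dvjbarj" -> "dvjbarj" -> "meskjas" -> "MESKJAS"
  "zii" -> "ii" -> "i" -> "r" -> "R"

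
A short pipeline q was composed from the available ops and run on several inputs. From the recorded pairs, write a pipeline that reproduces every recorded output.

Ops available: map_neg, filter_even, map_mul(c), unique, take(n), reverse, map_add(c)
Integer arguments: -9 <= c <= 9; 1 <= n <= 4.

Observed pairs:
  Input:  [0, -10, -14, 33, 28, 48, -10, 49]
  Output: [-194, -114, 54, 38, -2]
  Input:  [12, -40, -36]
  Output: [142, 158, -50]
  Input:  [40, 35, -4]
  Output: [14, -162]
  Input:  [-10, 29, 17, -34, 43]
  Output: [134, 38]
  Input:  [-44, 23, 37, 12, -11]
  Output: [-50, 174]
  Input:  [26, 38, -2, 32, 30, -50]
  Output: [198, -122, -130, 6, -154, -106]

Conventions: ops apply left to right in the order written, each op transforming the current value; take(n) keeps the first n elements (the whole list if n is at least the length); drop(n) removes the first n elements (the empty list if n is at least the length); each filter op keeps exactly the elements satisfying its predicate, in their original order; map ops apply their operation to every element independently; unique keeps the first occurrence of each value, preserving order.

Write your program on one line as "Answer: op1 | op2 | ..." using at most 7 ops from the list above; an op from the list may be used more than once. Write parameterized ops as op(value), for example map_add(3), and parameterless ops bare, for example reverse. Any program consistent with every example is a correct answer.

unique | filter_even | reverse | map_mul(4) | map_add(2) | map_neg

Check, running the answer program on each example:
  [0, -10, -14, 33, 28, 48, -10, 49] -> [0, -10, -14, 33, 28, 48, 49] -> [0, -10, -14, 28, 48] -> [48, 28, -14, -10, 0] -> [192, 112, -56, -40, 0] -> [194, 114, -54, -38, 2] -> [-194, -114, 54, 38, -2]
  [12, -40, -36] -> [12, -40, -36] -> [12, -40, -36] -> [-36, -40, 12] -> [-144, -160, 48] -> [-142, -158, 50] -> [142, 158, -50]
  [40, 35, -4] -> [40, 35, -4] -> [40, -4] -> [-4, 40] -> [-16, 160] -> [-14, 162] -> [14, -162]
  [-10, 29, 17, -34, 43] -> [-10, 29, 17, -34, 43] -> [-10, -34] -> [-34, -10] -> [-136, -40] -> [-134, -38] -> [134, 38]
  [-44, 23, 37, 12, -11] -> [-44, 23, 37, 12, -11] -> [-44, 12] -> [12, -44] -> [48, -176] -> [50, -174] -> [-50, 174]
  [26, 38, -2, 32, 30, -50] -> [26, 38, -2, 32, 30, -50] -> [26, 38, -2, 32, 30, -50] -> [-50, 30, 32, -2, 38, 26] -> [-200, 120, 128, -8, 152, 104] -> [-198, 122, 130, -6, 154, 106] -> [198, -122, -130, 6, -154, -106]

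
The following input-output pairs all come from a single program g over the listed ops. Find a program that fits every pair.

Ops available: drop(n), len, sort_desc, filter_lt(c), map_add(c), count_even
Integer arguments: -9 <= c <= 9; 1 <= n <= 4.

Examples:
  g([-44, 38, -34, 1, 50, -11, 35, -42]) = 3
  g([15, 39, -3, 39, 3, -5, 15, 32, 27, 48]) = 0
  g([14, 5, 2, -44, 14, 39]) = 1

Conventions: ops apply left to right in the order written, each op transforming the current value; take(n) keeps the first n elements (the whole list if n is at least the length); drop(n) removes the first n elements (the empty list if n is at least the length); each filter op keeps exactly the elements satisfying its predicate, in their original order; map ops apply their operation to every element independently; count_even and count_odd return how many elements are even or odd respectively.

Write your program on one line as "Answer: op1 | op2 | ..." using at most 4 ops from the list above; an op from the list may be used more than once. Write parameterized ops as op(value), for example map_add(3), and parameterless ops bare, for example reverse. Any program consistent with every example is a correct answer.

map_add(5) | filter_lt(-9) | sort_desc | len

Check, running the answer program on each example:
  [-44, 38, -34, 1, 50, -11, 35, -42] -> [-39, 43, -29, 6, 55, -6, 40, -37] -> [-39, -29, -37] -> [-29, -37, -39] -> 3
  [15, 39, -3, 39, 3, -5, 15, 32, 27, 48] -> [20, 44, 2, 44, 8, 0, 20, 37, 32, 53] -> [] -> [] -> 0
  [14, 5, 2, -44, 14, 39] -> [19, 10, 7, -39, 19, 44] -> [-39] -> [-39] -> 1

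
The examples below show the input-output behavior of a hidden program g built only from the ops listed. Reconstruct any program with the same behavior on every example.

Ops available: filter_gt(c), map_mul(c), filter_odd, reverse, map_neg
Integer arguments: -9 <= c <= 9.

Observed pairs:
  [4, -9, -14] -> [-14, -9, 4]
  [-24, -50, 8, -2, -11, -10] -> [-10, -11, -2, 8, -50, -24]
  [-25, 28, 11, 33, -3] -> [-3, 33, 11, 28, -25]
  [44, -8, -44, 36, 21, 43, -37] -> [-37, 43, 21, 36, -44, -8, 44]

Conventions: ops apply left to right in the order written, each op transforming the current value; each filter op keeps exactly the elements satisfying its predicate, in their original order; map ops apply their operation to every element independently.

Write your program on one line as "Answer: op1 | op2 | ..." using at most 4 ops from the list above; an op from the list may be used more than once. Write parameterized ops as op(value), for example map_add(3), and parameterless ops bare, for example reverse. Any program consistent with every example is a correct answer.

map_neg | reverse | map_neg

Check, running the answer program on each example:
  [4, -9, -14] -> [-4, 9, 14] -> [14, 9, -4] -> [-14, -9, 4]
  [-24, -50, 8, -2, -11, -10] -> [24, 50, -8, 2, 11, 10] -> [10, 11, 2, -8, 50, 24] -> [-10, -11, -2, 8, -50, -24]
  [-25, 28, 11, 33, -3] -> [25, -28, -11, -33, 3] -> [3, -33, -11, -28, 25] -> [-3, 33, 11, 28, -25]
  [44, -8, -44, 36, 21, 43, -37] -> [-44, 8, 44, -36, -21, -43, 37] -> [37, -43, -21, -36, 44, 8, -44] -> [-37, 43, 21, 36, -44, -8, 44]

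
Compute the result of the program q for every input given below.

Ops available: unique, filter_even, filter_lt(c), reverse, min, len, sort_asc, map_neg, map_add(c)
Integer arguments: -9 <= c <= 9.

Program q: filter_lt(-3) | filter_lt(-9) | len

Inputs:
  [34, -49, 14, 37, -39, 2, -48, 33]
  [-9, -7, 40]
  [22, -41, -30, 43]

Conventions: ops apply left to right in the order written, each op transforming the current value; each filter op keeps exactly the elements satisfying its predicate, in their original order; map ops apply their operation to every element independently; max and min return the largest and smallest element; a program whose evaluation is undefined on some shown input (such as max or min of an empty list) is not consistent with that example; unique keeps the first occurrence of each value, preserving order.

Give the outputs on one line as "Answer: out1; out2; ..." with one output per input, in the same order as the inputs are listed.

Execution, op by op:
  [34, -49, 14, 37, -39, 2, -48, 33] -> [-49, -39, -48] -> [-49, -39, -48] -> 3
  [-9, -7, 40] -> [-9, -7] -> [] -> 0
  [22, -41, -30, 43] -> [-41, -30] -> [-41, -30] -> 2

3; 0; 2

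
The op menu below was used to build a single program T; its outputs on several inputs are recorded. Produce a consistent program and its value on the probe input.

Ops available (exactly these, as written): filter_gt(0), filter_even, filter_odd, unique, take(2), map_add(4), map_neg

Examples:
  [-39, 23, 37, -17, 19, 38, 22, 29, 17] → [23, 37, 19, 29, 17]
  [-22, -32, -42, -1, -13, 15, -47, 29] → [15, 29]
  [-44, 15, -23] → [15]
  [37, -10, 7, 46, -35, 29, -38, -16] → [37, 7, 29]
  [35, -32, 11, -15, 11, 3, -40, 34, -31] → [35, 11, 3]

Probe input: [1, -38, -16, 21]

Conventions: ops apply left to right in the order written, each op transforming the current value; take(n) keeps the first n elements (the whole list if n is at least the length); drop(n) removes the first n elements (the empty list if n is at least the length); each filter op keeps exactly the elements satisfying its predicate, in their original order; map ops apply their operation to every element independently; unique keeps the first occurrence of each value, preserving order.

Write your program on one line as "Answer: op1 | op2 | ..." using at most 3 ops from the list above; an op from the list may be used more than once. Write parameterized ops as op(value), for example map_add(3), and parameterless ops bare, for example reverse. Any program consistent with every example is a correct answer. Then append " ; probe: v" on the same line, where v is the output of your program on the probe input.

filter_odd | filter_gt(0) | unique ; probe: [1, 21]

Check, running the answer program on each example:
  [-39, 23, 37, -17, 19, 38, 22, 29, 17] -> [-39, 23, 37, -17, 19, 29, 17] -> [23, 37, 19, 29, 17] -> [23, 37, 19, 29, 17]
  [-22, -32, -42, -1, -13, 15, -47, 29] -> [-1, -13, 15, -47, 29] -> [15, 29] -> [15, 29]
  [-44, 15, -23] -> [15, -23] -> [15] -> [15]
  [37, -10, 7, 46, -35, 29, -38, -16] -> [37, 7, -35, 29] -> [37, 7, 29] -> [37, 7, 29]
  [35, -32, 11, -15, 11, 3, -40, 34, -31] -> [35, 11, -15, 11, 3, -31] -> [35, 11, 11, 3] -> [35, 11, 3]
  probe: [1, -38, -16, 21] -> [1, 21] -> [1, 21] -> [1, 21]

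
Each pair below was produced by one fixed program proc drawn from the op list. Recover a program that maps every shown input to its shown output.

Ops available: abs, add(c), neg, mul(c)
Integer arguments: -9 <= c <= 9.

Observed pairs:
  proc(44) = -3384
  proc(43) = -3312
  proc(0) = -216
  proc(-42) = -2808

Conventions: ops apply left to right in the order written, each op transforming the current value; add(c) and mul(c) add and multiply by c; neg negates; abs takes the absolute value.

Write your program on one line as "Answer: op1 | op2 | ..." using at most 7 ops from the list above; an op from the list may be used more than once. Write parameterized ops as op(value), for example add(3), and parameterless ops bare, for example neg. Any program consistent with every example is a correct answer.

add(3) | abs | neg | mul(-2) | mul(-6) | mul(6)

Check, running the answer program on each example:
  44 -> 47 -> 47 -> -47 -> 94 -> -564 -> -3384
  43 -> 46 -> 46 -> -46 -> 92 -> -552 -> -3312
  0 -> 3 -> 3 -> -3 -> 6 -> -36 -> -216
  -42 -> -39 -> 39 -> -39 -> 78 -> -468 -> -2808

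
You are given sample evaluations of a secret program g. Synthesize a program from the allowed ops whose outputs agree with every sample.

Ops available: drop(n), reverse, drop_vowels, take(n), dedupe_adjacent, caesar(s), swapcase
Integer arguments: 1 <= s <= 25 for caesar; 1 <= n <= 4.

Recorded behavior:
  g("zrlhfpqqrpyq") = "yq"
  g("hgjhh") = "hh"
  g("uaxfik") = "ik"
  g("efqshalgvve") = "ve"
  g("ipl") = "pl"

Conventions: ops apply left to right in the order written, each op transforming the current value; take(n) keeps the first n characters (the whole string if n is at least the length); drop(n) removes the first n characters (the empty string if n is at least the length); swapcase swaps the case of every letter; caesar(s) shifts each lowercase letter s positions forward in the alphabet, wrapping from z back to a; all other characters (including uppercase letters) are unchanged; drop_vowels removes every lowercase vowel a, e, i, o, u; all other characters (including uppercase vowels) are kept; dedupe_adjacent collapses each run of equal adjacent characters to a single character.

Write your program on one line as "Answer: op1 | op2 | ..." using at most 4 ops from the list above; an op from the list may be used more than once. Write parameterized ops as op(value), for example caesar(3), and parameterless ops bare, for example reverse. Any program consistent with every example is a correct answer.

reverse | take(2) | reverse

Check, running the answer program on each example:
  "zrlhfpqqrpyq" -> "qyprqqpfhlrz" -> "qy" -> "yq"
  "hgjhh" -> "hhjgh" -> "hh" -> "hh"
  "uaxfik" -> "kifxau" -> "ki" -> "ik"
  "efqshalgvve" -> "evvglahsqfe" -> "ev" -> "ve"
  "ipl" -> "lpi" -> "lp" -> "pl"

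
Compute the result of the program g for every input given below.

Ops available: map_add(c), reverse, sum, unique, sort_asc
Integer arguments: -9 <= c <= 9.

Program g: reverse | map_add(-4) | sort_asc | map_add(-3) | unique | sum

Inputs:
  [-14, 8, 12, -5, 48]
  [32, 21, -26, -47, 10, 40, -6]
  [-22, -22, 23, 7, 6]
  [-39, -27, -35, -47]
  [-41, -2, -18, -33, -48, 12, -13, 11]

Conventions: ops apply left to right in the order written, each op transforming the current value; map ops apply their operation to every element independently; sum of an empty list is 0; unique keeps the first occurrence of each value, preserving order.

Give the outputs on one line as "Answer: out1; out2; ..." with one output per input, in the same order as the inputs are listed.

14; -25; -14; -176; -188

Execution, op by op:
  [-14, 8, 12, -5, 48] -> [48, -5, 12, 8, -14] -> [44, -9, 8, 4, -18] -> [-18, -9, 4, 8, 44] -> [-21, -12, 1, 5, 41] -> [-21, -12, 1, 5, 41] -> 14
  [32, 21, -26, -47, 10, 40, -6] -> [-6, 40, 10, -47, -26, 21, 32] -> [-10, 36, 6, -51, -30, 17, 28] -> [-51, -30, -10, 6, 17, 28, 36] -> [-54, -33, -13, 3, 14, 25, 33] -> [-54, -33, -13, 3, 14, 25, 33] -> -25
  [-22, -22, 23, 7, 6] -> [6, 7, 23, -22, -22] -> [2, 3, 19, -26, -26] -> [-26, -26, 2, 3, 19] -> [-29, -29, -1, 0, 16] -> [-29, -1, 0, 16] -> -14
  [-39, -27, -35, -47] -> [-47, -35, -27, -39] -> [-51, -39, -31, -43] -> [-51, -43, -39, -31] -> [-54, -46, -42, -34] -> [-54, -46, -42, -34] -> -176
  [-41, -2, -18, -33, -48, 12, -13, 11] -> [11, -13, 12, -48, -33, -18, -2, -41] -> [7, -17, 8, -52, -37, -22, -6, -45] -> [-52, -45, -37, -22, -17, -6, 7, 8] -> [-55, -48, -40, -25, -20, -9, 4, 5] -> [-55, -48, -40, -25, -20, -9, 4, 5] -> -188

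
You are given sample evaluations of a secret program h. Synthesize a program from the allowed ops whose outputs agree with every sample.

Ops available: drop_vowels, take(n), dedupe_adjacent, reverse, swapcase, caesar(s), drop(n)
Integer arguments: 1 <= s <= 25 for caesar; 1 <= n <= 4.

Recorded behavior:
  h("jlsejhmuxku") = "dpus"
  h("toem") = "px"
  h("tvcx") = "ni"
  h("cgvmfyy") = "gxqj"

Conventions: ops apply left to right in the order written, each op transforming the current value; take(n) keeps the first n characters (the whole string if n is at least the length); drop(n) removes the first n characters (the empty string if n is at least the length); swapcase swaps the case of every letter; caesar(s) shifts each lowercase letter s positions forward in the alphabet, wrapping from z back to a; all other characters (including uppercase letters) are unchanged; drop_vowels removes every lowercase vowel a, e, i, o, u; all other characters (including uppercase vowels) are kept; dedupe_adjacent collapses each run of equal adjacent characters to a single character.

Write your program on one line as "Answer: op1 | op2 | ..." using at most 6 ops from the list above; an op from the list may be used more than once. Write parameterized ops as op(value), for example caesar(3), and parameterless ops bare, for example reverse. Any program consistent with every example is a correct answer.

drop(1) | drop(1) | take(4) | caesar(20) | caesar(17)

Check, running the answer program on each example:
  "jlsejhmuxku" -> "lsejhmuxku" -> "sejhmuxku" -> "sejh" -> "mydb" -> "dpus"
  "toem" -> "oem" -> "em" -> "em" -> "yg" -> "px"
  "tvcx" -> "vcx" -> "cx" -> "cx" -> "wr" -> "ni"
  "cgvmfyy" -> "gvmfyy" -> "vmfyy" -> "vmfy" -> "pgzs" -> "gxqj"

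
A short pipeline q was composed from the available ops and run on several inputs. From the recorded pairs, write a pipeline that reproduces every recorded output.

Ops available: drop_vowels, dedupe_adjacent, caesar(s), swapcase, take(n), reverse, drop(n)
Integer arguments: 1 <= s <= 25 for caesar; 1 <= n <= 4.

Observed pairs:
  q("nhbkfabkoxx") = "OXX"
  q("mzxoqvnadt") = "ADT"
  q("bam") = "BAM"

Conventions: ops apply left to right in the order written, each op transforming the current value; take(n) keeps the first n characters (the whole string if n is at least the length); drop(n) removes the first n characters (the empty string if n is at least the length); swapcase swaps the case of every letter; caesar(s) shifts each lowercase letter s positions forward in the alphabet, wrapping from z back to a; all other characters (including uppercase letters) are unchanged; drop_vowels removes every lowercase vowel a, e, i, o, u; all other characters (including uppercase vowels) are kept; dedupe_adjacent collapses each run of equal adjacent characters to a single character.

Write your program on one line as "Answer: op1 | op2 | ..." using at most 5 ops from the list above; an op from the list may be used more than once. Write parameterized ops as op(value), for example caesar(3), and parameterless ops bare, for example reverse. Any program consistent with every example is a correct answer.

reverse | take(3) | swapcase | reverse

Check, running the answer program on each example:
  "nhbkfabkoxx" -> "xxokbafkbhn" -> "xxo" -> "XXO" -> "OXX"
  "mzxoqvnadt" -> "tdanvqoxzm" -> "tda" -> "TDA" -> "ADT"
  "bam" -> "mab" -> "mab" -> "MAB" -> "BAM"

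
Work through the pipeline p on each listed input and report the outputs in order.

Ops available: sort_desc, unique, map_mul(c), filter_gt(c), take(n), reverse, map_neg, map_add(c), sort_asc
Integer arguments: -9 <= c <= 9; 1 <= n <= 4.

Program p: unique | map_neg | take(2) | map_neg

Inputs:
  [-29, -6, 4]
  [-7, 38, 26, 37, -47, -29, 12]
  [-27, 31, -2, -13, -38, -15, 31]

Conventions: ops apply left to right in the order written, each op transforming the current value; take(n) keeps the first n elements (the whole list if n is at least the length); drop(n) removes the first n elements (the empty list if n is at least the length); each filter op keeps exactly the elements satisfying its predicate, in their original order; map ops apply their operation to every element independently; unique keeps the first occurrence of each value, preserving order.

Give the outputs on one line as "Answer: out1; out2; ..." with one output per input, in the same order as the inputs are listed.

Execution, op by op:
  [-29, -6, 4] -> [-29, -6, 4] -> [29, 6, -4] -> [29, 6] -> [-29, -6]
  [-7, 38, 26, 37, -47, -29, 12] -> [-7, 38, 26, 37, -47, -29, 12] -> [7, -38, -26, -37, 47, 29, -12] -> [7, -38] -> [-7, 38]
  [-27, 31, -2, -13, -38, -15, 31] -> [-27, 31, -2, -13, -38, -15] -> [27, -31, 2, 13, 38, 15] -> [27, -31] -> [-27, 31]

[-29, -6]; [-7, 38]; [-27, 31]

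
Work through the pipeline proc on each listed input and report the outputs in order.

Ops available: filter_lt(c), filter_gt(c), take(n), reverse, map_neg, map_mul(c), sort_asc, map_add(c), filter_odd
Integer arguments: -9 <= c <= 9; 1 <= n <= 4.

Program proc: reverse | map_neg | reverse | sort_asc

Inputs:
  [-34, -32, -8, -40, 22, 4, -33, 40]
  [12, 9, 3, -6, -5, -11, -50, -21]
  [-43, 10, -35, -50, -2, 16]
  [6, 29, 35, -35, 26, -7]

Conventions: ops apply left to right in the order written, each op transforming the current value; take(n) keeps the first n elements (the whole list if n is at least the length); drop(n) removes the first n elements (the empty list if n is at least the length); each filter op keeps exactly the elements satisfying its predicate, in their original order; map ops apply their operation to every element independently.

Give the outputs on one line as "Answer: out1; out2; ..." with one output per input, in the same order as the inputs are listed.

[-40, -22, -4, 8, 32, 33, 34, 40]; [-12, -9, -3, 5, 6, 11, 21, 50]; [-16, -10, 2, 35, 43, 50]; [-35, -29, -26, -6, 7, 35]

Execution, op by op:
  [-34, -32, -8, -40, 22, 4, -33, 40] -> [40, -33, 4, 22, -40, -8, -32, -34] -> [-40, 33, -4, -22, 40, 8, 32, 34] -> [34, 32, 8, 40, -22, -4, 33, -40] -> [-40, -22, -4, 8, 32, 33, 34, 40]
  [12, 9, 3, -6, -5, -11, -50, -21] -> [-21, -50, -11, -5, -6, 3, 9, 12] -> [21, 50, 11, 5, 6, -3, -9, -12] -> [-12, -9, -3, 6, 5, 11, 50, 21] -> [-12, -9, -3, 5, 6, 11, 21, 50]
  [-43, 10, -35, -50, -2, 16] -> [16, -2, -50, -35, 10, -43] -> [-16, 2, 50, 35, -10, 43] -> [43, -10, 35, 50, 2, -16] -> [-16, -10, 2, 35, 43, 50]
  [6, 29, 35, -35, 26, -7] -> [-7, 26, -35, 35, 29, 6] -> [7, -26, 35, -35, -29, -6] -> [-6, -29, -35, 35, -26, 7] -> [-35, -29, -26, -6, 7, 35]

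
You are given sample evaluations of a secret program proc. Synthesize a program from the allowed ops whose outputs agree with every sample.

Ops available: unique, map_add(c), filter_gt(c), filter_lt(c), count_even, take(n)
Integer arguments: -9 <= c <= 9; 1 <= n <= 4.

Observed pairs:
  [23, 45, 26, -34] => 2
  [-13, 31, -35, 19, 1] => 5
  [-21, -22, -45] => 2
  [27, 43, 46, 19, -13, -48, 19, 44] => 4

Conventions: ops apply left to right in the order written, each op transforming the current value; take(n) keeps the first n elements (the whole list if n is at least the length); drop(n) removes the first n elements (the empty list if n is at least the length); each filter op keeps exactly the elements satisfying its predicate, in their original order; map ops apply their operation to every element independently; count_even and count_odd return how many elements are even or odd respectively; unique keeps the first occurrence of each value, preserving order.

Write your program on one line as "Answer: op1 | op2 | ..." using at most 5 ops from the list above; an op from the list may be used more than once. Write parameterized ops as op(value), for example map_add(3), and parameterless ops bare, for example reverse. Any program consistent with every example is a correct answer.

map_add(-8) | map_add(-6) | unique | map_add(7) | count_even

Check, running the answer program on each example:
  [23, 45, 26, -34] -> [15, 37, 18, -42] -> [9, 31, 12, -48] -> [9, 31, 12, -48] -> [16, 38, 19, -41] -> 2
  [-13, 31, -35, 19, 1] -> [-21, 23, -43, 11, -7] -> [-27, 17, -49, 5, -13] -> [-27, 17, -49, 5, -13] -> [-20, 24, -42, 12, -6] -> 5
  [-21, -22, -45] -> [-29, -30, -53] -> [-35, -36, -59] -> [-35, -36, -59] -> [-28, -29, -52] -> 2
  [27, 43, 46, 19, -13, -48, 19, 44] -> [19, 35, 38, 11, -21, -56, 11, 36] -> [13, 29, 32, 5, -27, -62, 5, 30] -> [13, 29, 32, 5, -27, -62, 30] -> [20, 36, 39, 12, -20, -55, 37] -> 4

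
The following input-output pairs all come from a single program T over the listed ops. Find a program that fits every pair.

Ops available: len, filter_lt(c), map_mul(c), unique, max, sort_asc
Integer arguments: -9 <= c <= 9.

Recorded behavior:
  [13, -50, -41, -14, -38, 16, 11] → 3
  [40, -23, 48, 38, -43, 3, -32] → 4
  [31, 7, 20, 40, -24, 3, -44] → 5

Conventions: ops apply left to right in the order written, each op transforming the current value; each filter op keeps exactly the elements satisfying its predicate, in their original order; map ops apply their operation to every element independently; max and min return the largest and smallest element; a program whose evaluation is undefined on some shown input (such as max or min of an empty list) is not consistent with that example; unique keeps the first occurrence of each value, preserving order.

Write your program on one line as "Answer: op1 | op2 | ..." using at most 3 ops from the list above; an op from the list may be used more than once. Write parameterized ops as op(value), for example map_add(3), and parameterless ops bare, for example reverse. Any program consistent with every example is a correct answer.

map_mul(-5) | filter_lt(0) | len

Check, running the answer program on each example:
  [13, -50, -41, -14, -38, 16, 11] -> [-65, 250, 205, 70, 190, -80, -55] -> [-65, -80, -55] -> 3
  [40, -23, 48, 38, -43, 3, -32] -> [-200, 115, -240, -190, 215, -15, 160] -> [-200, -240, -190, -15] -> 4
  [31, 7, 20, 40, -24, 3, -44] -> [-155, -35, -100, -200, 120, -15, 220] -> [-155, -35, -100, -200, -15] -> 5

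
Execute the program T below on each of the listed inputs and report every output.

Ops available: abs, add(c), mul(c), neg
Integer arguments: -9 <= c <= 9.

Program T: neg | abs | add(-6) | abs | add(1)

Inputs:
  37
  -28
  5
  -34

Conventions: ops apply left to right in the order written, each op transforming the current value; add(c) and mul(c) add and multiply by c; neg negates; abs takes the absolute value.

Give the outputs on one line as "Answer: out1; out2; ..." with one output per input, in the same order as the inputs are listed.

Execution, op by op:
  37 -> -37 -> 37 -> 31 -> 31 -> 32
  -28 -> 28 -> 28 -> 22 -> 22 -> 23
  5 -> -5 -> 5 -> -1 -> 1 -> 2
  -34 -> 34 -> 34 -> 28 -> 28 -> 29

32; 23; 2; 29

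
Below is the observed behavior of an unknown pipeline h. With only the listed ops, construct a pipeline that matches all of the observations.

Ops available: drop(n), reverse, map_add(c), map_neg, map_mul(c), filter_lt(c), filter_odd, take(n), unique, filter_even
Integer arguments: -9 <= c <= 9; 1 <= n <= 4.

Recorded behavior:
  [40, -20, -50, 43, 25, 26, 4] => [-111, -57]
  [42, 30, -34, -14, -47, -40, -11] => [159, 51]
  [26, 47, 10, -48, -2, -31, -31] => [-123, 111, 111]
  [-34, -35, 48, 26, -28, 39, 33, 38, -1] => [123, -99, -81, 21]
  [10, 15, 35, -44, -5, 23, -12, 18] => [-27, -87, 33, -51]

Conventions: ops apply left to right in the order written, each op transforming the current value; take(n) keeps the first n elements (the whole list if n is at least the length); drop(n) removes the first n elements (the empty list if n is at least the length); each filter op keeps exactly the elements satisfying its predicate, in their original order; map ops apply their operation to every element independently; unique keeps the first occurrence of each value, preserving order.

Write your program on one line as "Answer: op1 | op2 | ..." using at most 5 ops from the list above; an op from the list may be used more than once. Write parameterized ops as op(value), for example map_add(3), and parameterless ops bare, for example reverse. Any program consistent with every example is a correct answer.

filter_odd | map_neg | map_add(6) | map_neg | map_mul(-3)

Check, running the answer program on each example:
  [40, -20, -50, 43, 25, 26, 4] -> [43, 25] -> [-43, -25] -> [-37, -19] -> [37, 19] -> [-111, -57]
  [42, 30, -34, -14, -47, -40, -11] -> [-47, -11] -> [47, 11] -> [53, 17] -> [-53, -17] -> [159, 51]
  [26, 47, 10, -48, -2, -31, -31] -> [47, -31, -31] -> [-47, 31, 31] -> [-41, 37, 37] -> [41, -37, -37] -> [-123, 111, 111]
  [-34, -35, 48, 26, -28, 39, 33, 38, -1] -> [-35, 39, 33, -1] -> [35, -39, -33, 1] -> [41, -33, -27, 7] -> [-41, 33, 27, -7] -> [123, -99, -81, 21]
  [10, 15, 35, -44, -5, 23, -12, 18] -> [15, 35, -5, 23] -> [-15, -35, 5, -23] -> [-9, -29, 11, -17] -> [9, 29, -11, 17] -> [-27, -87, 33, -51]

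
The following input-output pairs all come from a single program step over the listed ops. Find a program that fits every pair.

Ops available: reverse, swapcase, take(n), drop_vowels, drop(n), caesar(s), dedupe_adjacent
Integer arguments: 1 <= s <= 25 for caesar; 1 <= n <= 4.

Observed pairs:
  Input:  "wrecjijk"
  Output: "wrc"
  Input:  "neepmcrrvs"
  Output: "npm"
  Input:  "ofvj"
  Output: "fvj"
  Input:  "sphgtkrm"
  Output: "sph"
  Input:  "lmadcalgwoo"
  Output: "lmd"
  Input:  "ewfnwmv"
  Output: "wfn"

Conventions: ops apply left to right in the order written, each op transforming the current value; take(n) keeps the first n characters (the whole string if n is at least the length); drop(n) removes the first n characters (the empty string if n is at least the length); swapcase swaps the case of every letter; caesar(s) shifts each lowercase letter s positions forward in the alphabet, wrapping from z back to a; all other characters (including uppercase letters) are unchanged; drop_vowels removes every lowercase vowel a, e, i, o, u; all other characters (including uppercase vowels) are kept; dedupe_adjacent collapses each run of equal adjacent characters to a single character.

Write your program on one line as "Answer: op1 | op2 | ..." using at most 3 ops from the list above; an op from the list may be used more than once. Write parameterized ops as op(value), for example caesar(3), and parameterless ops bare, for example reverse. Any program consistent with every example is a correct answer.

drop_vowels | take(3)

Check, running the answer program on each example:
  "wrecjijk" -> "wrcjjk" -> "wrc"
  "neepmcrrvs" -> "npmcrrvs" -> "npm"
  "ofvj" -> "fvj" -> "fvj"
  "sphgtkrm" -> "sphgtkrm" -> "sph"
  "lmadcalgwoo" -> "lmdclgw" -> "lmd"
  "ewfnwmv" -> "wfnwmv" -> "wfn"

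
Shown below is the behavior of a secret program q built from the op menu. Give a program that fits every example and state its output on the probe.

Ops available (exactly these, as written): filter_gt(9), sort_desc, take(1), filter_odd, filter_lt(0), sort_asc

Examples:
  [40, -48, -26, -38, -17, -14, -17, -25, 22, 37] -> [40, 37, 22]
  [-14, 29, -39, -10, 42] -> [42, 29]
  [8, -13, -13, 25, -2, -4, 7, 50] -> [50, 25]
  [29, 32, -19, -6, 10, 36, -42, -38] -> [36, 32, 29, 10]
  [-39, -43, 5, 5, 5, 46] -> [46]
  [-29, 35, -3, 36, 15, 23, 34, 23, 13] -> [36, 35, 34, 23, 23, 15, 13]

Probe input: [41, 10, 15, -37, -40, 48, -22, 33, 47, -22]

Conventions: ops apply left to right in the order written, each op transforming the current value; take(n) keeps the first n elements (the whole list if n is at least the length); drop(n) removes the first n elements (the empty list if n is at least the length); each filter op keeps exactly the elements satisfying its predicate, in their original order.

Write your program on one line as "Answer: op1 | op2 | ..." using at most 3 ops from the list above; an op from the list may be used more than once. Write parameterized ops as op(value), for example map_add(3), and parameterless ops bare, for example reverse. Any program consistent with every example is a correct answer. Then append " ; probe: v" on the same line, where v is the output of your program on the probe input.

sort_desc | filter_gt(9) ; probe: [48, 47, 41, 33, 15, 10]

Check, running the answer program on each example:
  [40, -48, -26, -38, -17, -14, -17, -25, 22, 37] -> [40, 37, 22, -14, -17, -17, -25, -26, -38, -48] -> [40, 37, 22]
  [-14, 29, -39, -10, 42] -> [42, 29, -10, -14, -39] -> [42, 29]
  [8, -13, -13, 25, -2, -4, 7, 50] -> [50, 25, 8, 7, -2, -4, -13, -13] -> [50, 25]
  [29, 32, -19, -6, 10, 36, -42, -38] -> [36, 32, 29, 10, -6, -19, -38, -42] -> [36, 32, 29, 10]
  [-39, -43, 5, 5, 5, 46] -> [46, 5, 5, 5, -39, -43] -> [46]
  [-29, 35, -3, 36, 15, 23, 34, 23, 13] -> [36, 35, 34, 23, 23, 15, 13, -3, -29] -> [36, 35, 34, 23, 23, 15, 13]
  probe: [41, 10, 15, -37, -40, 48, -22, 33, 47, -22] -> [48, 47, 41, 33, 15, 10, -22, -22, -37, -40] -> [48, 47, 41, 33, 15, 10]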